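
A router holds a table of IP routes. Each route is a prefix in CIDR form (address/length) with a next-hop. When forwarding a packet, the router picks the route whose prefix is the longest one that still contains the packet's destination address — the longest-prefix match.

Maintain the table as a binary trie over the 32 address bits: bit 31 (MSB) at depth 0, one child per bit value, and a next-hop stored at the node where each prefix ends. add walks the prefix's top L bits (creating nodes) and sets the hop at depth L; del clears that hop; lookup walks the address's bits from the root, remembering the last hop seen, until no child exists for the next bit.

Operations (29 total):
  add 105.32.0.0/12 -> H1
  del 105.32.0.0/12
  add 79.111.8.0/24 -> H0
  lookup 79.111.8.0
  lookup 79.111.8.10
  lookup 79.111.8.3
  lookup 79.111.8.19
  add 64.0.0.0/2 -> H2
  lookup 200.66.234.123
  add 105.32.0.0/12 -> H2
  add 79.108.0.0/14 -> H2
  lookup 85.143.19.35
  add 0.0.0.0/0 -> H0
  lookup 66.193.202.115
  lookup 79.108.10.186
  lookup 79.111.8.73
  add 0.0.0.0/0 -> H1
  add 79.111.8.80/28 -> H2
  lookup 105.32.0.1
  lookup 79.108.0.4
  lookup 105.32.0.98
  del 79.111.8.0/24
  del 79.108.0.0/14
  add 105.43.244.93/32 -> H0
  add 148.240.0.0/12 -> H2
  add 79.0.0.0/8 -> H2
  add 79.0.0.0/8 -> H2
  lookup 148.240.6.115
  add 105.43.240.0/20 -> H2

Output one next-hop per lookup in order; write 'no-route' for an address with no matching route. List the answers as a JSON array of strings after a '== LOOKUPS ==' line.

Trace:
  add 105.32.0.0/12 -> H1 at depth 12
  del 105.32.0.0/12 (clear depth 12)
  add 79.111.8.0/24 -> H0 at depth 24
  lookup 79.111.8.0: bits 010011110110111100001000 walk d0:-→d1:-→d2:-→d3:-→d4:-→d5:-→d6:-→d7:-→d8:-→d9:-→d10:-→d11:-→d12:-→d13:-→d14:-→d15:-→d16:-→d17:-→d18:-→d19:-→d20:-→d21:-→d22:-→d23:-→d24:H0 -> H0
  lookup 79.111.8.10: bits 010011110110111100001000 walk d0:-→d1:-→d2:-→d3:-→d4:-→d5:-→d6:-→d7:-→d8:-→d9:-→d10:-→d11:-→d12:-→d13:-→d14:-→d15:-→d16:-→d17:-→d18:-→d19:-→d20:-→d21:-→d22:-→d23:-→d24:H0 -> H0
  lookup 79.111.8.3: bits 010011110110111100001000 walk d0:-→d1:-→d2:-→d3:-→d4:-→d5:-→d6:-→d7:-→d8:-→d9:-→d10:-→d11:-→d12:-→d13:-→d14:-→d15:-→d16:-→d17:-→d18:-→d19:-→d20:-→d21:-→d22:-→d23:-→d24:H0 -> H0
  lookup 79.111.8.19: bits 010011110110111100001000 walk d0:-→d1:-→d2:-→d3:-→d4:-→d5:-→d6:-→d7:-→d8:-→d9:-→d10:-→d11:-→d12:-→d13:-→d14:-→d15:-→d16:-→d17:-→d18:-→d19:-→d20:-→d21:-→d22:-→d23:-→d24:H0 -> H0
  add 64.0.0.0/2 -> H2 at depth 2
  lookup 200.66.234.123: bits ε walk d0:- -> no-route
  add 105.32.0.0/12 -> H2 at depth 12
  add 79.108.0.0/14 -> H2 at depth 14
  lookup 85.143.19.35: bits 010 walk d0:-→d1:-→d2:H2→d3:- -> H2
  add 0.0.0.0/0 -> H0 at depth 0
  lookup 66.193.202.115: bits 0100 walk d0:H0→d1:-→d2:H2→d3:-→d4:- -> H2
  lookup 79.108.10.186: bits 01001111011011 walk d0:H0→d1:-→d2:H2→d3:-→d4:-→d5:-→d6:-→d7:-→d8:-→d9:-→d10:-→d11:-→d12:-→d13:-→d14:H2 -> H2
  lookup 79.111.8.73: bits 010011110110111100001000 walk d0:H0→d1:-→d2:H2→d3:-→d4:-→d5:-→d6:-→d7:-→d8:-→d9:-→d10:-→d11:-→d12:-→d13:-→d14:H2→d15:-→d16:-→d17:-→d18:-→d19:-→d20:-→d21:-→d22:-→d23:-→d24:H0 -> H0
  add 0.0.0.0/0 -> H1 at depth 0
  add 79.111.8.80/28 -> H2 at depth 28
  lookup 105.32.0.1: bits 011010010010 walk d0:H1→d1:-→d2:H2→d3:-→d4:-→d5:-→d6:-→d7:-→d8:-→d9:-→d10:-→d11:-→d12:H2 -> H2
  lookup 79.108.0.4: bits 01001111011011 walk d0:H1→d1:-→d2:H2→d3:-→d4:-→d5:-→d6:-→d7:-→d8:-→d9:-→d10:-→d11:-→d12:-→d13:-→d14:H2 -> H2
  lookup 105.32.0.98: bits 011010010010 walk d0:H1→d1:-→d2:H2→d3:-→d4:-→d5:-→d6:-→d7:-→d8:-→d9:-→d10:-→d11:-→d12:H2 -> H2
  del 79.111.8.0/24 (clear depth 24)
  del 79.108.0.0/14 (clear depth 14)
  add 105.43.244.93/32 -> H0 at depth 32
  add 148.240.0.0/12 -> H2 at depth 12
  add 79.0.0.0/8 -> H2 at depth 8
  add 79.0.0.0/8 -> H2 at depth 8
  lookup 148.240.6.115: bits 100101001111 walk d0:H1→d1:-→d2:-→d3:-→d4:-→d5:-→d6:-→d7:-→d8:-→d9:-→d10:-→d11:-→d12:H2 -> H2
  add 105.43.240.0/20 -> H2 at depth 20

== LOOKUPS ==
["H0","H0","H0","H0","no-route","H2","H2","H2","H0","H2","H2","H2","H2"]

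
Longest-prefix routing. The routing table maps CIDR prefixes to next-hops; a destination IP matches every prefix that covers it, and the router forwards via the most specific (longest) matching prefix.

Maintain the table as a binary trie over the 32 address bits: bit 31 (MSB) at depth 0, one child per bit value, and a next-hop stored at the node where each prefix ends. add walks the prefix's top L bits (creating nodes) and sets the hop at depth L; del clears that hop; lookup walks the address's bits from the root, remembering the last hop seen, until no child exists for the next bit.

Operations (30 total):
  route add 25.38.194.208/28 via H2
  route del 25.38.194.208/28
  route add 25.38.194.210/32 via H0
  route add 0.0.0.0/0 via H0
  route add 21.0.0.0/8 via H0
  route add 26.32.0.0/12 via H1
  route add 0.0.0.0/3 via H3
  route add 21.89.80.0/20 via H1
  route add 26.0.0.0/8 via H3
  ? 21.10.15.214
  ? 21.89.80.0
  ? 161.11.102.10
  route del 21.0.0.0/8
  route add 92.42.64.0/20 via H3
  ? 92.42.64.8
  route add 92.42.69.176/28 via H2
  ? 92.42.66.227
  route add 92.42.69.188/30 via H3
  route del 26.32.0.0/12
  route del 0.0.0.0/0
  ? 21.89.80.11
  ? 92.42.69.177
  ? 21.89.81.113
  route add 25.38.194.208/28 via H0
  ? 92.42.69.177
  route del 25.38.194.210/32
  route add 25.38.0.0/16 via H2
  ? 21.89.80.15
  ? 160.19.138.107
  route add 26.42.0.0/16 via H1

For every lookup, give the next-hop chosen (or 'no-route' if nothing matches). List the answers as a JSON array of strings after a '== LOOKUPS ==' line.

Process each operation:
  add 25.38.194.208/28 -> H2 at depth 28
  del 25.38.194.208/28 (clear depth 28)
  add 25.38.194.210/32 -> H0 at depth 32
  add 0.0.0.0/0 -> H0 at depth 0
  add 21.0.0.0/8 -> H0 at depth 8
  add 26.32.0.0/12 -> H1 at depth 12
  add 0.0.0.0/3 -> H3 at depth 3
  add 21.89.80.0/20 -> H1 at depth 20
  add 26.0.0.0/8 -> H3 at depth 8
  ? 21.10.15.214  path d0:H0→d1:-→d2:-→d3:H3→d4:-→d5:-→d6:-→d7:-→d8:H0→d9:-  best=H0
  ? 21.89.80.0  path d0:H0→d1:-→d2:-→d3:H3→d4:-→d5:-→d6:-→d7:-→d8:H0→d9:-→d10:-→d11:-→d12:-→d13:-→d14:-→d15:-→d16:-→d17:-→d18:-→d19:-→d20:H1  best=H1
  ? 161.11.102.10  path d0:H0  best=H0
  del 21.0.0.0/8 (clear depth 8)
  add 92.42.64.0/20 -> H3 at depth 20
  ? 92.42.64.8  path d0:H0→d1:-→d2:-→d3:-→d4:-→d5:-→d6:-→d7:-→d8:-→d9:-→d10:-→d11:-→d12:-→d13:-→d14:-→d15:-→d16:-→d17:-→d18:-→d19:-→d20:H3  best=H3
  add 92.42.69.176/28 -> H2 at depth 28
  ? 92.42.66.227  path d0:H0→d1:-→d2:-→d3:-→d4:-→d5:-→d6:-→d7:-→d8:-→d9:-→d10:-→d11:-→d12:-→d13:-→d14:-→d15:-→d16:-→d17:-→d18:-→d19:-→d20:H3→d21:-  best=H3
  add 92.42.69.188/30 -> H3 at depth 30
  del 26.32.0.0/12 (clear depth 12)
  del 0.0.0.0/0 (clear depth 0)
  ? 21.89.80.11  path d0:-→d1:-→d2:-→d3:H3→d4:-→d5:-→d6:-→d7:-→d8:-→d9:-→d10:-→d11:-→d12:-→d13:-→d14:-→d15:-→d16:-→d17:-→d18:-→d19:-→d20:H1  best=H1
  ? 92.42.69.177  path d0:-→d1:-→d2:-→d3:-→d4:-→d5:-→d6:-→d7:-→d8:-→d9:-→d10:-→d11:-→d12:-→d13:-→d14:-→d15:-→d16:-→d17:-→d18:-→d19:-→d20:H3→d21:-→d22:-→d23:-→d24:-→d25:-→d26:-→d27:-→d28:H2  best=H2
  ? 21.89.81.113  path d0:-→d1:-→d2:-→d3:H3→d4:-→d5:-→d6:-→d7:-→d8:-→d9:-→d10:-→d11:-→d12:-→d13:-→d14:-→d15:-→d16:-→d17:-→d18:-→d19:-→d20:H1  best=H1
  add 25.38.194.208/28 -> H0 at depth 28
  ? 92.42.69.177  path d0:-→d1:-→d2:-→d3:-→d4:-→d5:-→d6:-→d7:-→d8:-→d9:-→d10:-→d11:-→d12:-→d13:-→d14:-→d15:-→d16:-→d17:-→d18:-→d19:-→d20:H3→d21:-→d22:-→d23:-→d24:-→d25:-→d26:-→d27:-→d28:H2  best=H2
  del 25.38.194.210/32 (clear depth 32)
  add 25.38.0.0/16 -> H2 at depth 16
  ? 21.89.80.15  path d0:-→d1:-→d2:-→d3:H3→d4:-→d5:-→d6:-→d7:-→d8:-→d9:-→d10:-→d11:-→d12:-→d13:-→d14:-→d15:-→d16:-→d17:-→d18:-→d19:-→d20:H1  best=H1
  ? 160.19.138.107  path d0:-  best=no-route
  add 26.42.0.0/16 -> H1 at depth 16

== LOOKUPS ==
["H0","H1","H0","H3","H3","H1","H2","H1","H2","H1","no-route"]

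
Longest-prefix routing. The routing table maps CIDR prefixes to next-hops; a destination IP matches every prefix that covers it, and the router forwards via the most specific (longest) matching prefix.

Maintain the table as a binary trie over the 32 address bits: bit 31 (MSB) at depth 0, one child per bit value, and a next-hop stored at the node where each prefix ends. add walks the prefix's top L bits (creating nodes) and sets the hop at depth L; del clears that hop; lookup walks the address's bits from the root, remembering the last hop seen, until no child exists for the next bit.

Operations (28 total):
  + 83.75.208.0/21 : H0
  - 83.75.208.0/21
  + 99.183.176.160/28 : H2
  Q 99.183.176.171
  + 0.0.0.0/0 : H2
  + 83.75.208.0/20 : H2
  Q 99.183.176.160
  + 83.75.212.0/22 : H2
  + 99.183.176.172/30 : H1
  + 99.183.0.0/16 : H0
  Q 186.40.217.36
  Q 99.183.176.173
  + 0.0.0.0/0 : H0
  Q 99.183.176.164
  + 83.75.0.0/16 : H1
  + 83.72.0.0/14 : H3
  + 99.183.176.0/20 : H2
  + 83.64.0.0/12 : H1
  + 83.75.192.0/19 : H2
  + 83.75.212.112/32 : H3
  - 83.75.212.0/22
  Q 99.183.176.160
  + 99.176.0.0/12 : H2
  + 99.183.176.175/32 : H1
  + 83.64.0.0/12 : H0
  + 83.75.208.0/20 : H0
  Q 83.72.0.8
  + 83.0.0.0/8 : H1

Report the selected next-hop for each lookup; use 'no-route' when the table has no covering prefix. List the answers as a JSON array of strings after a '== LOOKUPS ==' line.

Apply in order:
  add 83.75.208.0/21 -> H0 at depth 21
  - 83.75.208.0/21 clear@21
  add 99.183.176.160/28 -> H2 at depth 28
  Q 99.183.176.171: descend 0110001110110111101100001010 ; hops seen [H2] ; pick H2
  add 0.0.0.0/0 -> H2 at depth 0
  add 83.75.208.0/20 -> H2 at depth 20
  Q 99.183.176.160: descend 0110001110110111101100001010 ; hops seen [H2,H2] ; pick H2
  add 83.75.212.0/22 -> H2 at depth 22
  add 99.183.176.172/30 -> H1 at depth 30
  add 99.183.0.0/16 -> H0 at depth 16
  Q 186.40.217.36: descend ε ; hops seen [H2] ; pick H2
  Q 99.183.176.173: descend 011000111011011110110000101011 ; hops seen [H2,H0,H2,H1] ; pick H1
  add 0.0.0.0/0 -> H0 at depth 0
  Q 99.183.176.164: descend 0110001110110111101100001010 ; hops seen [H0,H0,H2] ; pick H2
  add 83.75.0.0/16 -> H1 at depth 16
  add 83.72.0.0/14 -> H3 at depth 14
  add 99.183.176.0/20 -> H2 at depth 20
  add 83.64.0.0/12 -> H1 at depth 12
  add 83.75.192.0/19 -> H2 at depth 19
  add 83.75.212.112/32 -> H3 at depth 32
  - 83.75.212.0/22 clear@22
  Q 99.183.176.160: descend 0110001110110111101100001010 ; hops seen [H0,H0,H2,H2] ; pick H2
  add 99.176.0.0/12 -> H2 at depth 12
  add 99.183.176.175/32 -> H1 at depth 32
  add 83.64.0.0/12 -> H0 at depth 12
  add 83.75.208.0/20 -> H0 at depth 20
  Q 83.72.0.8: descend 01010011010010 ; hops seen [H0,H0,H3] ; pick H3
  add 83.0.0.0/8 -> H1 at depth 8

== LOOKUPS ==
["H2","H2","H2","H1","H2","H2","H3"]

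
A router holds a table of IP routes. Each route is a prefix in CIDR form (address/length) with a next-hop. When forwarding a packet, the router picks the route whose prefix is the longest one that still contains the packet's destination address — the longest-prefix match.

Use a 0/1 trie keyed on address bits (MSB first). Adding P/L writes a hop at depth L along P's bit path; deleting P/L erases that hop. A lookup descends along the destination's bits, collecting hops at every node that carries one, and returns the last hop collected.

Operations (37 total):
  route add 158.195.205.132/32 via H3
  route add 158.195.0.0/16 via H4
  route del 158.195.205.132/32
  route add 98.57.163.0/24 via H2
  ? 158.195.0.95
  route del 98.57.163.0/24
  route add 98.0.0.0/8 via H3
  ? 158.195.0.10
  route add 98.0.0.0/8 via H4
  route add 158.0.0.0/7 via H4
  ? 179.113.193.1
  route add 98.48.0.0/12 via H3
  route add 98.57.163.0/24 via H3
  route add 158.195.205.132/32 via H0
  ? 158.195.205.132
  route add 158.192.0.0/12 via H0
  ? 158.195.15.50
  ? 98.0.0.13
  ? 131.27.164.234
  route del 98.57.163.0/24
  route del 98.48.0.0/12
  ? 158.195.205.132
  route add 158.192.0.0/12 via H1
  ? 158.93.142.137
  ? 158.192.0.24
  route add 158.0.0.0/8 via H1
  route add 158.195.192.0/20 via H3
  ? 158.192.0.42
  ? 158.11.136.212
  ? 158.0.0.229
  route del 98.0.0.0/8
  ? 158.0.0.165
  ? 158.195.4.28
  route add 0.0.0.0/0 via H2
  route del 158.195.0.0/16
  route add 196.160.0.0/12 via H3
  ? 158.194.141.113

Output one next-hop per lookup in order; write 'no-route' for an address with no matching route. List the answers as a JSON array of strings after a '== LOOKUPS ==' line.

Apply in order:
  add 158.195.205.132/32 -> H3 at depth 32
  add 158.195.0.0/16 -> H4 at depth 16
  del 158.195.205.132/32 (clear depth 32)
  add 98.57.163.0/24 -> H2 at depth 24
  lookup 158.195.0.95: bits 1001111011000011 walk d0:-→d1:-→d2:-→d3:-→d4:-→d5:-→d6:-→d7:-→d8:-→d9:-→d10:-→d11:-→d12:-→d13:-→d14:-→d15:-→d16:H4 -> H4
  del 98.57.163.0/24 (clear depth 24)
  add 98.0.0.0/8 -> H3 at depth 8
  lookup 158.195.0.10: bits 1001111011000011 walk d0:-→d1:-→d2:-→d3:-→d4:-→d5:-→d6:-→d7:-→d8:-→d9:-→d10:-→d11:-→d12:-→d13:-→d14:-→d15:-→d16:H4 -> H4
  add 98.0.0.0/8 -> H4 at depth 8
  add 158.0.0.0/7 -> H4 at depth 7
  lookup 179.113.193.1: bits 10 walk d0:-→d1:-→d2:- -> no-route
  add 98.48.0.0/12 -> H3 at depth 12
  add 98.57.163.0/24 -> H3 at depth 24
  add 158.195.205.132/32 -> H0 at depth 32
  lookup 158.195.205.132: bits 10011110110000111100110110000100 walk d0:-→d1:-→d2:-→d3:-→d4:-→d5:-→d6:-→d7:H4→d8:-→d9:-→d10:-→d11:-→d12:-→d13:-→d14:-→d15:-→d16:H4→d17:-→d18:-→d19:-→d20:-→d21:-→d22:-→d23:-→d24:-→d25:-→d26:-→d27:-→d28:-→d29:-→d30:-→d31:-→d32:H0 -> H0
  add 158.192.0.0/12 -> H0 at depth 12
  lookup 158.195.15.50: bits 1001111011000011 walk d0:-→d1:-→d2:-→d3:-→d4:-→d5:-→d6:-→d7:H4→d8:-→d9:-→d10:-→d11:-→d12:H0→d13:-→d14:-→d15:-→d16:H4 -> H4
  lookup 98.0.0.13: bits 0110001000 walk d0:-→d1:-→d2:-→d3:-→d4:-→d5:-→d6:-→d7:-→d8:H4→d9:-→d10:- -> H4
  lookup 131.27.164.234: bits 100 walk d0:-→d1:-→d2:-→d3:- -> no-route
  del 98.57.163.0/24 (clear depth 24)
  del 98.48.0.0/12 (clear depth 12)
  lookup 158.195.205.132: bits 10011110110000111100110110000100 walk d0:-→d1:-→d2:-→d3:-→d4:-→d5:-→d6:-→d7:H4→d8:-→d9:-→d10:-→d11:-→d12:H0→d13:-→d14:-→d15:-→d16:H4→d17:-→d18:-→d19:-→d20:-→d21:-→d22:-→d23:-→d24:-→d25:-→d26:-→d27:-→d28:-→d29:-→d30:-→d31:-→d32:H0 -> H0
  add 158.192.0.0/12 -> H1 at depth 12
  lookup 158.93.142.137: bits 10011110 walk d0:-→d1:-→d2:-→d3:-→d4:-→d5:-→d6:-→d7:H4→d8:- -> H4
  lookup 158.192.0.24: bits 10011110110000 walk d0:-→d1:-→d2:-→d3:-→d4:-→d5:-→d6:-→d7:H4→d8:-→d9:-→d10:-→d11:-→d12:H1→d13:-→d14:- -> H1
  add 158.0.0.0/8 -> H1 at depth 8
  add 158.195.192.0/20 -> H3 at depth 20
  lookup 158.192.0.42: bits 10011110110000 walk d0:-→d1:-→d2:-→d3:-→d4:-→d5:-→d6:-→d7:H4→d8:H1→d9:-→d10:-→d11:-→d12:H1→d13:-→d14:- -> H1
  lookup 158.11.136.212: bits 10011110 walk d0:-→d1:-→d2:-→d3:-→d4:-→d5:-→d6:-→d7:H4→d8:H1 -> H1
  lookup 158.0.0.229: bits 10011110 walk d0:-→d1:-→d2:-→d3:-→d4:-→d5:-→d6:-→d7:H4→d8:H1 -> H1
  del 98.0.0.0/8 (clear depth 8)
  lookup 158.0.0.165: bits 10011110 walk d0:-→d1:-→d2:-→d3:-→d4:-→d5:-→d6:-→d7:H4→d8:H1 -> H1
  lookup 158.195.4.28: bits 1001111011000011 walk d0:-→d1:-→d2:-→d3:-→d4:-→d5:-→d6:-→d7:H4→d8:H1→d9:-→d10:-→d11:-→d12:H1→d13:-→d14:-→d15:-→d16:H4 -> H4
  add 0.0.0.0/0 -> H2 at depth 0
  del 158.195.0.0/16 (clear depth 16)
  add 196.160.0.0/12 -> H3 at depth 12
  lookup 158.194.141.113: bits 100111101100001 walk d0:H2→d1:-→d2:-→d3:-→d4:-→d5:-→d6:-→d7:H4→d8:H1→d9:-→d10:-→d11:-→d12:H1→d13:-→d14:-→d15:- -> H1

== LOOKUPS ==
["H4","H4","no-route","H0","H4","H4","no-route","H0","H4","H1","H1","H1","H1","H1","H4","H1"]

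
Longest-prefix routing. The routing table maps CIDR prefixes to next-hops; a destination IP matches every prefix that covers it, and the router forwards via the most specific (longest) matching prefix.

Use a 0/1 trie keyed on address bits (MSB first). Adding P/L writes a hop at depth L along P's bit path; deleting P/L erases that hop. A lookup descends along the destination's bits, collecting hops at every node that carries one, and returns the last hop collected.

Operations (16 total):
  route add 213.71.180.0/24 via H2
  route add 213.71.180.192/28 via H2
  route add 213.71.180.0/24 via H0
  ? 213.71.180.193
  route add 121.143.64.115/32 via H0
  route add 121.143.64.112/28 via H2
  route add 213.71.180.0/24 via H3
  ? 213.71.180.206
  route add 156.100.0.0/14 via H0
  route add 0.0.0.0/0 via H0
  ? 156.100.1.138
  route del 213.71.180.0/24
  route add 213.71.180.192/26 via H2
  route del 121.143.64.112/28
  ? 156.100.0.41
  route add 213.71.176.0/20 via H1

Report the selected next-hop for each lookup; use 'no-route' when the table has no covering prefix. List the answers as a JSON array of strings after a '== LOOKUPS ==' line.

Apply in order:
  add 213.71.180.0/24 -> H2 at depth 24
  add 213.71.180.192/28 -> H2 at depth 28
  add 213.71.180.0/24 -> H0 at depth 24
  ? 213.71.180.193  path d0:-→d1:-→d2:-→d3:-→d4:-→d5:-→d6:-→d7:-→d8:-→d9:-→d10:-→d11:-→d12:-→d13:-→d14:-→d15:-→d16:-→d17:-→d18:-→d19:-→d20:-→d21:-→d22:-→d23:-→d24:H0→d25:-→d26:-→d27:-→d28:H2  best=H2
  add 121.143.64.115/32 -> H0 at depth 32
  add 121.143.64.112/28 -> H2 at depth 28
  add 213.71.180.0/24 -> H3 at depth 24
  ? 213.71.180.206  path d0:-→d1:-→d2:-→d3:-→d4:-→d5:-→d6:-→d7:-→d8:-→d9:-→d10:-→d11:-→d12:-→d13:-→d14:-→d15:-→d16:-→d17:-→d18:-→d19:-→d20:-→d21:-→d22:-→d23:-→d24:H3→d25:-→d26:-→d27:-→d28:H2  best=H2
  add 156.100.0.0/14 -> H0 at depth 14
  add 0.0.0.0/0 -> H0 at depth 0
  ? 156.100.1.138  path d0:H0→d1:-→d2:-→d3:-→d4:-→d5:-→d6:-→d7:-→d8:-→d9:-→d10:-→d11:-→d12:-→d13:-→d14:H0  best=H0
  - 213.71.180.0/24 clear@24
  add 213.71.180.192/26 -> H2 at depth 26
  - 121.143.64.112/28 clear@28
  ? 156.100.0.41  path d0:H0→d1:-→d2:-→d3:-→d4:-→d5:-→d6:-→d7:-→d8:-→d9:-→d10:-→d11:-→d12:-→d13:-→d14:H0  best=H0
  add 213.71.176.0/20 -> H1 at depth 20

== LOOKUPS ==
["H2","H2","H0","H0"]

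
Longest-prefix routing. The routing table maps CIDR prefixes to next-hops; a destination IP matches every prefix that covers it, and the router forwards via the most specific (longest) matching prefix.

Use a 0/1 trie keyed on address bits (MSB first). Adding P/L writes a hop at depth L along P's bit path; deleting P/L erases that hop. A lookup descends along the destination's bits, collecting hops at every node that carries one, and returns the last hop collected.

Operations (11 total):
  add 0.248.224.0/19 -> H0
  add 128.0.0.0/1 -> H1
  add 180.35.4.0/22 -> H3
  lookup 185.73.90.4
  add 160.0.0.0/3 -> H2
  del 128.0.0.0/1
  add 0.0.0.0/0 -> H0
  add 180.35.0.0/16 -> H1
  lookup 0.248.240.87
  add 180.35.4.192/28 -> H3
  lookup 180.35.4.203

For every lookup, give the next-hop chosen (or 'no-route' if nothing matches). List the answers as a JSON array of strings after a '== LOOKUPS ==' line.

Process each operation:
  + 0.248.224.0/19 (H0) depth=19
  + 128.0.0.0/1 (H1) depth=1
  + 180.35.4.0/22 (H3) depth=22
  ? 185.73.90.4  path d0:-→d1:H1→d2:-→d3:-→d4:-  best=H1
  + 160.0.0.0/3 (H2) depth=3
  del 128.0.0.0/1 (clear depth 1)
  + 0.0.0.0/0 (H0) depth=0
  + 180.35.0.0/16 (H1) depth=16
  ? 0.248.240.87  path d0:H0→d1:-→d2:-→d3:-→d4:-→d5:-→d6:-→d7:-→d8:-→d9:-→d10:-→d11:-→d12:-→d13:-→d14:-→d15:-→d16:-→d17:-→d18:-→d19:H0  best=H0
  + 180.35.4.192/28 (H3) depth=28
  ? 180.35.4.203  path d0:H0→d1:-→d2:-→d3:H2→d4:-→d5:-→d6:-→d7:-→d8:-→d9:-→d10:-→d11:-→d12:-→d13:-→d14:-→d15:-→d16:H1→d17:-→d18:-→d19:-→d20:-→d21:-→d22:H3→d23:-→d24:-→d25:-→d26:-→d27:-→d28:H3  best=H3

== LOOKUPS ==
["H1","H0","H3"]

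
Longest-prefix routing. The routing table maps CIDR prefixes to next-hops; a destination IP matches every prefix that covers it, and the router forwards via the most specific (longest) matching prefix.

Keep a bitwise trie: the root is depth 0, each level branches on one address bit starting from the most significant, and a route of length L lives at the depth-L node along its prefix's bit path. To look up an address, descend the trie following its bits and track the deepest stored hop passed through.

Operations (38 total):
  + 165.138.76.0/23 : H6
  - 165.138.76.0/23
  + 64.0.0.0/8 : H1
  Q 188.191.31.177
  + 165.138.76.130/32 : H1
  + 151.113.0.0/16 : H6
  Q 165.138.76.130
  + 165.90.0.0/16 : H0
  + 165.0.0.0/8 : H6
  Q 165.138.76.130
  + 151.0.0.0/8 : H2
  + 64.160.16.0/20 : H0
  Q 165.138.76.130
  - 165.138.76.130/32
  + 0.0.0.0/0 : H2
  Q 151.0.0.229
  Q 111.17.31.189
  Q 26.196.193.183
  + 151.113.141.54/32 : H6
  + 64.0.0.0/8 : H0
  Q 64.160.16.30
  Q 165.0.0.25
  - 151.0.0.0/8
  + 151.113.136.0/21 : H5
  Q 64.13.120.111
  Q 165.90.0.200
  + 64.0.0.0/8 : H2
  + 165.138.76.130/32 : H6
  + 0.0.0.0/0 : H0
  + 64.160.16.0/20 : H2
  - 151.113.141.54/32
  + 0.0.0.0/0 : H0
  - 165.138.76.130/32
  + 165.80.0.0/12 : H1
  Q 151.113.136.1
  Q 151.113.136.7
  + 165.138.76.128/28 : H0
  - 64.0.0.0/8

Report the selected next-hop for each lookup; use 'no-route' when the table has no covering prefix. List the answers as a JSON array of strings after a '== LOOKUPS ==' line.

Trace:
  add 165.138.76.0/23 -> H6 at depth 23
  del 165.138.76.0/23 (clear depth 23)
  add 64.0.0.0/8 -> H1 at depth 8
  ? 188.191.31.177  path d0:-→d1:-→d2:-→d3:-  best=no-route
  add 165.138.76.130/32 -> H1 at depth 32
  add 151.113.0.0/16 -> H6 at depth 16
  ? 165.138.76.130  path d0:-→d1:-→d2:-→d3:-→d4:-→d5:-→d6:-→d7:-→d8:-→d9:-→d10:-→d11:-→d12:-→d13:-→d14:-→d15:-→d16:-→d17:-→d18:-→d19:-→d20:-→d21:-→d22:-→d23:-→d24:-→d25:-→d26:-→d27:-→d28:-→d29:-→d30:-→d31:-→d32:H1  best=H1
  add 165.90.0.0/16 -> H0 at depth 16
  add 165.0.0.0/8 -> H6 at depth 8
  ? 165.138.76.130  path d0:-→d1:-→d2:-→d3:-→d4:-→d5:-→d6:-→d7:-→d8:H6→d9:-→d10:-→d11:-→d12:-→d13:-→d14:-→d15:-→d16:-→d17:-→d18:-→d19:-→d20:-→d21:-→d22:-→d23:-→d24:-→d25:-→d26:-→d27:-→d28:-→d29:-→d30:-→d31:-→d32:H1  best=H1
  add 151.0.0.0/8 -> H2 at depth 8
  add 64.160.16.0/20 -> H0 at depth 20
  ? 165.138.76.130  path d0:-→d1:-→d2:-→d3:-→d4:-→d5:-→d6:-→d7:-→d8:H6→d9:-→d10:-→d11:-→d12:-→d13:-→d14:-→d15:-→d16:-→d17:-→d18:-→d19:-→d20:-→d21:-→d22:-→d23:-→d24:-→d25:-→d26:-→d27:-→d28:-→d29:-→d30:-→d31:-→d32:H1  best=H1
  del 165.138.76.130/32 (clear depth 32)
  add 0.0.0.0/0 -> H2 at depth 0
  ? 151.0.0.229  path d0:H2→d1:-→d2:-→d3:-→d4:-→d5:-→d6:-→d7:-→d8:H2→d9:-  best=H2
  ? 111.17.31.189  path d0:H2→d1:-→d2:-  best=H2
  ? 26.196.193.183  path d0:H2→d1:-  best=H2
  add 151.113.141.54/32 -> H6 at depth 32
  add 64.0.0.0/8 -> H0 at depth 8
  ? 64.160.16.30  path d0:H2→d1:-→d2:-→d3:-→d4:-→d5:-→d6:-→d7:-→d8:H0→d9:-→d10:-→d11:-→d12:-→d13:-→d14:-→d15:-→d16:-→d17:-→d18:-→d19:-→d20:H0  best=H0
  ? 165.0.0.25  path d0:H2→d1:-→d2:-→d3:-→d4:-→d5:-→d6:-→d7:-→d8:H6→d9:-  best=H6
  del 151.0.0.0/8 (clear depth 8)
  add 151.113.136.0/21 -> H5 at depth 21
  ? 64.13.120.111  path d0:H2→d1:-→d2:-→d3:-→d4:-→d5:-→d6:-→d7:-→d8:H0  best=H0
  ? 165.90.0.200  path d0:H2→d1:-→d2:-→d3:-→d4:-→d5:-→d6:-→d7:-→d8:H6→d9:-→d10:-→d11:-→d12:-→d13:-→d14:-→d15:-→d16:H0  best=H0
  add 64.0.0.0/8 -> H2 at depth 8
  add 165.138.76.130/32 -> H6 at depth 32
  add 0.0.0.0/0 -> H0 at depth 0
  add 64.160.16.0/20 -> H2 at depth 20
  del 151.113.141.54/32 (clear depth 32)
  add 0.0.0.0/0 -> H0 at depth 0
  del 165.138.76.130/32 (clear depth 32)
  add 165.80.0.0/12 -> H1 at depth 12
  ? 151.113.136.1  path d0:H0→d1:-→d2:-→d3:-→d4:-→d5:-→d6:-→d7:-→d8:-→d9:-→d10:-→d11:-→d12:-→d13:-→d14:-→d15:-→d16:H6→d17:-→d18:-→d19:-→d20:-→d21:H5  best=H5
  ? 151.113.136.7  path d0:H0→d1:-→d2:-→d3:-→d4:-→d5:-→d6:-→d7:-→d8:-→d9:-→d10:-→d11:-→d12:-→d13:-→d14:-→d15:-→d16:H6→d17:-→d18:-→d19:-→d20:-→d21:H5  best=H5
  add 165.138.76.128/28 -> H0 at depth 28
  del 64.0.0.0/8 (clear depth 8)

== LOOKUPS ==
["no-route","H1","H1","H1","H2","H2","H2","H0","H6","H0","H0","H5","H5"]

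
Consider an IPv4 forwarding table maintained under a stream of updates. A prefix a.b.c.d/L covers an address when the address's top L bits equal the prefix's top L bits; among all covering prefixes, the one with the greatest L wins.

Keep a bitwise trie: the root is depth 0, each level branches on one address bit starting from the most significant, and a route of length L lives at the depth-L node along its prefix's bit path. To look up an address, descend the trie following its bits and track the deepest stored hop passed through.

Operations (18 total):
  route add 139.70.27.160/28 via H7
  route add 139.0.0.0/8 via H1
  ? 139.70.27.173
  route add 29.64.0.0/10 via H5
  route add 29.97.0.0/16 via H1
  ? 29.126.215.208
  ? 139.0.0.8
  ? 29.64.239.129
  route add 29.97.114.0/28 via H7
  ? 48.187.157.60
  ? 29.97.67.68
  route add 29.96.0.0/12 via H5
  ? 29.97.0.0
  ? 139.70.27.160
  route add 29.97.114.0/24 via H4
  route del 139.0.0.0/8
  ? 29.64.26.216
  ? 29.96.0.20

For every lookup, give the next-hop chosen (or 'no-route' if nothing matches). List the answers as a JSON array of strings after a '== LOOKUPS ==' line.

Trace:
  add 139.70.27.160/28 -> H7 at depth 28
  add 139.0.0.0/8 -> H1 at depth 8
  ? 139.70.27.173  path d0:-→d1:-→d2:-→d3:-→d4:-→d5:-→d6:-→d7:-→d8:H1→d9:-→d10:-→d11:-→d12:-→d13:-→d14:-→d15:-→d16:-→d17:-→d18:-→d19:-→d20:-→d21:-→d22:-→d23:-→d24:-→d25:-→d26:-→d27:-→d28:H7  best=H7
  add 29.64.0.0/10 -> H5 at depth 10
  add 29.97.0.0/16 -> H1 at depth 16
  ? 29.126.215.208  path d0:-→d1:-→d2:-→d3:-→d4:-→d5:-→d6:-→d7:-→d8:-→d9:-→d10:H5→d11:-  best=H5
  ? 139.0.0.8  path d0:-→d1:-→d2:-→d3:-→d4:-→d5:-→d6:-→d7:-→d8:H1→d9:-  best=H1
  ? 29.64.239.129  path d0:-→d1:-→d2:-→d3:-→d4:-→d5:-→d6:-→d7:-→d8:-→d9:-→d10:H5  best=H5
  add 29.97.114.0/28 -> H7 at depth 28
  ? 48.187.157.60  path d0:-→d1:-→d2:-  best=no-route
  ? 29.97.67.68  path d0:-→d1:-→d2:-→d3:-→d4:-→d5:-→d6:-→d7:-→d8:-→d9:-→d10:H5→d11:-→d12:-→d13:-→d14:-→d15:-→d16:H1→d17:-→d18:-  best=H1
  add 29.96.0.0/12 -> H5 at depth 12
  ? 29.97.0.0  path d0:-→d1:-→d2:-→d3:-→d4:-→d5:-→d6:-→d7:-→d8:-→d9:-→d10:H5→d11:-→d12:H5→d13:-→d14:-→d15:-→d16:H1→d17:-  best=H1
  ? 139.70.27.160  path d0:-→d1:-→d2:-→d3:-→d4:-→d5:-→d6:-→d7:-→d8:H1→d9:-→d10:-→d11:-→d12:-→d13:-→d14:-→d15:-→d16:-→d17:-→d18:-→d19:-→d20:-→d21:-→d22:-→d23:-→d24:-→d25:-→d26:-→d27:-→d28:H7  best=H7
  add 29.97.114.0/24 -> H4 at depth 24
  del 139.0.0.0/8 (clear depth 8)
  ? 29.64.26.216  path d0:-→d1:-→d2:-→d3:-→d4:-→d5:-→d6:-→d7:-→d8:-→d9:-→d10:H5  best=H5
  ? 29.96.0.20  path d0:-→d1:-→d2:-→d3:-→d4:-→d5:-→d6:-→d7:-→d8:-→d9:-→d10:H5→d11:-→d12:H5→d13:-→d14:-→d15:-  best=H5

== LOOKUPS ==
["H7","H5","H1","H5","no-route","H1","H1","H7","H5","H5"]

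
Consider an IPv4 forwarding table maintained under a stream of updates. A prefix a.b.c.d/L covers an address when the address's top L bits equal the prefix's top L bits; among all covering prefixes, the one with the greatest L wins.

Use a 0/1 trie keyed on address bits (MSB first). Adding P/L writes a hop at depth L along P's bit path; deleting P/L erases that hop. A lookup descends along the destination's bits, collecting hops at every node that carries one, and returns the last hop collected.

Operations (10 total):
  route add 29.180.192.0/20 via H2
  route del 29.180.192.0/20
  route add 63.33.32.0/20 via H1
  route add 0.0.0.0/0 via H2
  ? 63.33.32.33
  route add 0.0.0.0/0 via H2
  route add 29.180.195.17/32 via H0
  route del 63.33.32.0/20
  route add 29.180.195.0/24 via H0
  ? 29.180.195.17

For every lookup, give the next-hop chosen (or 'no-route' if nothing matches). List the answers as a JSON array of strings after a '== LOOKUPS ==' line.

Apply in order:
  + 29.180.192.0/20 (H2) depth=20
  del 29.180.192.0/20 (clear depth 20)
  + 63.33.32.0/20 (H1) depth=20
  + 0.0.0.0/0 (H2) depth=0
  ? 63.33.32.33  path d0:H2→d1:-→d2:-→d3:-→d4:-→d5:-→d6:-→d7:-→d8:-→d9:-→d10:-→d11:-→d12:-→d13:-→d14:-→d15:-→d16:-→d17:-→d18:-→d19:-→d20:H1  best=H1
  + 0.0.0.0/0 (H2) depth=0
  + 29.180.195.17/32 (H0) depth=32
  del 63.33.32.0/20 (clear depth 20)
  + 29.180.195.0/24 (H0) depth=24
  ? 29.180.195.17  path d0:H2→d1:-→d2:-→d3:-→d4:-→d5:-→d6:-→d7:-→d8:-→d9:-→d10:-→d11:-→d12:-→d13:-→d14:-→d15:-→d16:-→d17:-→d18:-→d19:-→d20:-→d21:-→d22:-→d23:-→d24:H0→d25:-→d26:-→d27:-→d28:-→d29:-→d30:-→d31:-→d32:H0  best=H0

== LOOKUPS ==
["H1","H0"]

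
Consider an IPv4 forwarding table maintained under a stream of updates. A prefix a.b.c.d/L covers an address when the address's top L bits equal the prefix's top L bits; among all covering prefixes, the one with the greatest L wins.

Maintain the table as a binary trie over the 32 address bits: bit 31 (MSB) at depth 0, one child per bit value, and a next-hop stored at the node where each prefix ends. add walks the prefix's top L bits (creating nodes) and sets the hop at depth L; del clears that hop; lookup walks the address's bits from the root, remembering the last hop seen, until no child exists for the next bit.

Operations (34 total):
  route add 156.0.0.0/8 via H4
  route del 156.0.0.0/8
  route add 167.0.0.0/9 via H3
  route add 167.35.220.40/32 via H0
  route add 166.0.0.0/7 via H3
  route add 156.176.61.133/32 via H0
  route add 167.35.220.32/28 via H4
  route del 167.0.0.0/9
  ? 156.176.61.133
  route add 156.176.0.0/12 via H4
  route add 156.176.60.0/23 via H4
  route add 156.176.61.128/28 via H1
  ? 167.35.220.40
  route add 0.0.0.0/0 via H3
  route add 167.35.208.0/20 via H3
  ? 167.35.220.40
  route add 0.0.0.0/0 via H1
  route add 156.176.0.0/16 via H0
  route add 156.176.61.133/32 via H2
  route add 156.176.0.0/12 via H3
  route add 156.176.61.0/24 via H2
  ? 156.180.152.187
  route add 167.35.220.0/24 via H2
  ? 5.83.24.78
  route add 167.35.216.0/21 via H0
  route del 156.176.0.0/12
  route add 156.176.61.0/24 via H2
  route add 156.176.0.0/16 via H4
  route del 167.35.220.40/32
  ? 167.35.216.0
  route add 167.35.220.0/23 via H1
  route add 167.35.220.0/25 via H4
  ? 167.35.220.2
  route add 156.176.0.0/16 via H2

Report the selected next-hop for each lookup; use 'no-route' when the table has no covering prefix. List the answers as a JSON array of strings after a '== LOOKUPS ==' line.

Process each operation:
  add 156.0.0.0/8 -> H4 at depth 8
  - 156.0.0.0/8 clear@8
  add 167.0.0.0/9 -> H3 at depth 9
  add 167.35.220.40/32 -> H0 at depth 32
  add 166.0.0.0/7 -> H3 at depth 7
  add 156.176.61.133/32 -> H0 at depth 32
  add 167.35.220.32/28 -> H4 at depth 28
  - 167.0.0.0/9 clear@9
  Q 156.176.61.133: descend 10011100101100000011110110000101 ; hops seen [H0] ; pick H0
  add 156.176.0.0/12 -> H4 at depth 12
  add 156.176.60.0/23 -> H4 at depth 23
  add 156.176.61.128/28 -> H1 at depth 28
  Q 167.35.220.40: descend 10100111001000111101110000101000 ; hops seen [H3,H4,H0] ; pick H0
  add 0.0.0.0/0 -> H3 at depth 0
  add 167.35.208.0/20 -> H3 at depth 20
  Q 167.35.220.40: descend 10100111001000111101110000101000 ; hops seen [H3,H3,H3,H4,H0] ; pick H0
  add 0.0.0.0/0 -> H1 at depth 0
  add 156.176.0.0/16 -> H0 at depth 16
  add 156.176.61.133/32 -> H2 at depth 32
  add 156.176.0.0/12 -> H3 at depth 12
  add 156.176.61.0/24 -> H2 at depth 24
  Q 156.180.152.187: descend 1001110010110 ; hops seen [H1,H3] ; pick H3
  add 167.35.220.0/24 -> H2 at depth 24
  Q 5.83.24.78: descend ε ; hops seen [H1] ; pick H1
  add 167.35.216.0/21 -> H0 at depth 21
  - 156.176.0.0/12 clear@12
  add 156.176.61.0/24 -> H2 at depth 24
  add 156.176.0.0/16 -> H4 at depth 16
  - 167.35.220.40/32 clear@32
  Q 167.35.216.0: descend 101001110010001111011 ; hops seen [H1,H3,H3,H0] ; pick H0
  add 167.35.220.0/23 -> H1 at depth 23
  add 167.35.220.0/25 -> H4 at depth 25
  Q 167.35.220.2: descend 10100111001000111101110000 ; hops seen [H1,H3,H3,H0,H1,H2,H4] ; pick H4
  add 156.176.0.0/16 -> H2 at depth 16

== LOOKUPS ==
["H0","H0","H0","H3","H1","H0","H4"]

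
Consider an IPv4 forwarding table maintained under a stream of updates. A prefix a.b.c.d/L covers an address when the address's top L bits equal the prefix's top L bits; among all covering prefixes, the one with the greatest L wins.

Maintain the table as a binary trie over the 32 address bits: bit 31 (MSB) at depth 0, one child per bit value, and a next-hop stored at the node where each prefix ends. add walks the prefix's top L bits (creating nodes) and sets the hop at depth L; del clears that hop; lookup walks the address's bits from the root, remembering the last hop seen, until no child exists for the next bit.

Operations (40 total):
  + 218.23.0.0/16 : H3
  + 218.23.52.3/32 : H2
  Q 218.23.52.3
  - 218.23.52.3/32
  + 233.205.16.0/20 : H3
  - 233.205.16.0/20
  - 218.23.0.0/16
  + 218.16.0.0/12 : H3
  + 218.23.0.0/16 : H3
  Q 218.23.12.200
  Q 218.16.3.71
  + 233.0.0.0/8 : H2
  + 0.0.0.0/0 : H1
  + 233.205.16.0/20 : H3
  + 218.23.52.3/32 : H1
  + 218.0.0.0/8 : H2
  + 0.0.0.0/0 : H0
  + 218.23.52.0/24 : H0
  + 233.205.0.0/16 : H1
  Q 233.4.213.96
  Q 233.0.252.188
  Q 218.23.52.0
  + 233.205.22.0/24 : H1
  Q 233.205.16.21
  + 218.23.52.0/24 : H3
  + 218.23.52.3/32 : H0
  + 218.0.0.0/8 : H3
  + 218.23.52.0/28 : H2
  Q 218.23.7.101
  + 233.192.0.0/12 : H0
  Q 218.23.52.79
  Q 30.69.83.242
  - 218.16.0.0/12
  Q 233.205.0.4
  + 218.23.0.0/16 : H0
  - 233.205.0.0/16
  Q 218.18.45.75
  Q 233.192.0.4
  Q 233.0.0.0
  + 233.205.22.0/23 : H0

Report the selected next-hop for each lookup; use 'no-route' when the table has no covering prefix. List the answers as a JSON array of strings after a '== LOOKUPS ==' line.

Trace:
  + 218.23.0.0/16 (H3) depth=16
  + 218.23.52.3/32 (H2) depth=32
  Q 218.23.52.3: descend 11011010000101110011010000000011 ; hops seen [H3,H2] ; pick H2
  del 218.23.52.3/32 (clear depth 32)
  + 233.205.16.0/20 (H3) depth=20
  del 233.205.16.0/20 (clear depth 20)
  del 218.23.0.0/16 (clear depth 16)
  + 218.16.0.0/12 (H3) depth=12
  + 218.23.0.0/16 (H3) depth=16
  Q 218.23.12.200: descend 110110100001011100 ; hops seen [H3,H3] ; pick H3
  Q 218.16.3.71: descend 1101101000010 ; hops seen [H3] ; pick H3
  + 233.0.0.0/8 (H2) depth=8
  + 0.0.0.0/0 (H1) depth=0
  + 233.205.16.0/20 (H3) depth=20
  + 218.23.52.3/32 (H1) depth=32
  + 218.0.0.0/8 (H2) depth=8
  + 0.0.0.0/0 (H0) depth=0
  + 218.23.52.0/24 (H0) depth=24
  + 233.205.0.0/16 (H1) depth=16
  Q 233.4.213.96: descend 11101001 ; hops seen [H0,H2] ; pick H2
  Q 233.0.252.188: descend 11101001 ; hops seen [H0,H2] ; pick H2
  Q 218.23.52.0: descend 110110100001011100110100000000 ; hops seen [H0,H2,H3,H3,H0] ; pick H0
  + 233.205.22.0/24 (H1) depth=24
  Q 233.205.16.21: descend 111010011100110100010 ; hops seen [H0,H2,H1,H3] ; pick H3
  + 218.23.52.0/24 (H3) depth=24
  + 218.23.52.3/32 (H0) depth=32
  + 218.0.0.0/8 (H3) depth=8
  + 218.23.52.0/28 (H2) depth=28
  Q 218.23.7.101: descend 110110100001011100 ; hops seen [H0,H3,H3,H3] ; pick H3
  + 233.192.0.0/12 (H0) depth=12
  Q 218.23.52.79: descend 1101101000010111001101000 ; hops seen [H0,H3,H3,H3,H3] ; pick H3
  Q 30.69.83.242: descend ε ; hops seen [H0] ; pick H0
  del 218.16.0.0/12 (clear depth 12)
  Q 233.205.0.4: descend 1110100111001101000 ; hops seen [H0,H2,H0,H1] ; pick H1
  + 218.23.0.0/16 (H0) depth=16
  del 233.205.0.0/16 (clear depth 16)
  Q 218.18.45.75: descend 1101101000010 ; hops seen [H0,H3] ; pick H3
  Q 233.192.0.4: descend 111010011100 ; hops seen [H0,H2,H0] ; pick H0
  Q 233.0.0.0: descend 11101001 ; hops seen [H0,H2] ; pick H2
  + 233.205.22.0/23 (H0) depth=23

== LOOKUPS ==
["H2","H3","H3","H2","H2","H0","H3","H3","H3","H0","H1","H3","H0","H2"]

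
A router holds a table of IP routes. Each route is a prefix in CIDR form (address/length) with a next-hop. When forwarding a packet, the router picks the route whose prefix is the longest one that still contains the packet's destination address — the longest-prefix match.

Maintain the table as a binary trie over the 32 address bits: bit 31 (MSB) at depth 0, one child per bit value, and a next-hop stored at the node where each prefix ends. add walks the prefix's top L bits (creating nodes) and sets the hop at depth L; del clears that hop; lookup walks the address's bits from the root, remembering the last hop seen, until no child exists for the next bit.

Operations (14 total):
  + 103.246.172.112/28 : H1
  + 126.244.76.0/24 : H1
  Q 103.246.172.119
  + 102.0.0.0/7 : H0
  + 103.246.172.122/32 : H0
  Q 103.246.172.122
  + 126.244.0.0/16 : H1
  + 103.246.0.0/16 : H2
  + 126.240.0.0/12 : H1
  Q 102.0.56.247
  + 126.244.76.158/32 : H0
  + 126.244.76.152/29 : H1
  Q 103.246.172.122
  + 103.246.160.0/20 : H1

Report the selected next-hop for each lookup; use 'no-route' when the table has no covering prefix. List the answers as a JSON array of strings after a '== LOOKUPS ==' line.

Apply in order:
  + 103.246.172.112/28 (H1) depth=28
  + 126.244.76.0/24 (H1) depth=24
  lookup 103.246.172.119: bits 0110011111110110101011000111 walk d0:-→d1:-→d2:-→d3:-→d4:-→d5:-→d6:-→d7:-→d8:-→d9:-→d10:-→d11:-→d12:-→d13:-→d14:-→d15:-→d16:-→d17:-→d18:-→d19:-→d20:-→d21:-→d22:-→d23:-→d24:-→d25:-→d26:-→d27:-→d28:H1 -> H1
  + 102.0.0.0/7 (H0) depth=7
  + 103.246.172.122/32 (H0) depth=32
  lookup 103.246.172.122: bits 01100111111101101010110001111010 walk d0:-→d1:-→d2:-→d3:-→d4:-→d5:-→d6:-→d7:H0→d8:-→d9:-→d10:-→d11:-→d12:-→d13:-→d14:-→d15:-→d16:-→d17:-→d18:-→d19:-→d20:-→d21:-→d22:-→d23:-→d24:-→d25:-→d26:-→d27:-→d28:H1→d29:-→d30:-→d31:-→d32:H0 -> H0
  + 126.244.0.0/16 (H1) depth=16
  + 103.246.0.0/16 (H2) depth=16
  + 126.240.0.0/12 (H1) depth=12
  lookup 102.0.56.247: bits 0110011 walk d0:-→d1:-→d2:-→d3:-→d4:-→d5:-→d6:-→d7:H0 -> H0
  + 126.244.76.158/32 (H0) depth=32
  + 126.244.76.152/29 (H1) depth=29
  lookup 103.246.172.122: bits 01100111111101101010110001111010 walk d0:-→d1:-→d2:-→d3:-→d4:-→d5:-→d6:-→d7:H0→d8:-→d9:-→d10:-→d11:-→d12:-→d13:-→d14:-→d15:-→d16:H2→d17:-→d18:-→d19:-→d20:-→d21:-→d22:-→d23:-→d24:-→d25:-→d26:-→d27:-→d28:H1→d29:-→d30:-→d31:-→d32:H0 -> H0
  + 103.246.160.0/20 (H1) depth=20

== LOOKUPS ==
["H1","H0","H0","H0"]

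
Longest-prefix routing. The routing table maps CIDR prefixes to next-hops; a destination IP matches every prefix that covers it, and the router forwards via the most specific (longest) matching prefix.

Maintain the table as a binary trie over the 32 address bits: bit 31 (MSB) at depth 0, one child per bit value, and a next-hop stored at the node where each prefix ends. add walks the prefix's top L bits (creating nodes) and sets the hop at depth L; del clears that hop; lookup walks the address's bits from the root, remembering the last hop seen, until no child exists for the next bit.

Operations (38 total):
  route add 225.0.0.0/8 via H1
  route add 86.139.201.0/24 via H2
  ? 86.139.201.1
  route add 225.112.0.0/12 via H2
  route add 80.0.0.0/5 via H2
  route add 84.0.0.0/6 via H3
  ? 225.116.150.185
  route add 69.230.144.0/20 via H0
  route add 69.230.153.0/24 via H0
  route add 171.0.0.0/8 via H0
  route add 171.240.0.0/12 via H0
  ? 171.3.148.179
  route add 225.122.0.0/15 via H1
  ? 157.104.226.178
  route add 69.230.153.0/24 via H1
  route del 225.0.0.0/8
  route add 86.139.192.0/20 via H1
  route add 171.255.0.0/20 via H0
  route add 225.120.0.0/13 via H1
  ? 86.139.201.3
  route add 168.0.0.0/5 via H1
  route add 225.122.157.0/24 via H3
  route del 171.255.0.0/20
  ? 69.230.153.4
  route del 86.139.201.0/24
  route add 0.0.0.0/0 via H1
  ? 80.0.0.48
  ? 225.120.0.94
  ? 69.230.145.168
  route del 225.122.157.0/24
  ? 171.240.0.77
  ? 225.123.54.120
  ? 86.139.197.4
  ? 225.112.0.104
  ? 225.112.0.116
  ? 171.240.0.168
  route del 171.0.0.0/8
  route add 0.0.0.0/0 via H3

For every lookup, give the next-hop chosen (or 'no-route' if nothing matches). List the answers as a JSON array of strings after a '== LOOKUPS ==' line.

Apply in order:
  add 225.0.0.0/8 -> H1 at depth 8
  add 86.139.201.0/24 -> H2 at depth 24
  lookup 86.139.201.1: bits 010101101000101111001001 walk d0:-→d1:-→d2:-→d3:-→d4:-→d5:-→d6:-→d7:-→d8:-→d9:-→d10:-→d11:-→d12:-→d13:-→d14:-→d15:-→d16:-→d17:-→d18:-→d19:-→d20:-→d21:-→d22:-→d23:-→d24:H2 -> H2
  add 225.112.0.0/12 -> H2 at depth 12
  add 80.0.0.0/5 -> H2 at depth 5
  add 84.0.0.0/6 -> H3 at depth 6
  lookup 225.116.150.185: bits 111000010111 walk d0:-→d1:-→d2:-→d3:-→d4:-→d5:-→d6:-→d7:-→d8:H1→d9:-→d10:-→d11:-→d12:H2 -> H2
  add 69.230.144.0/20 -> H0 at depth 20
  add 69.230.153.0/24 -> H0 at depth 24
  add 171.0.0.0/8 -> H0 at depth 8
  add 171.240.0.0/12 -> H0 at depth 12
  lookup 171.3.148.179: bits 10101011 walk d0:-→d1:-→d2:-→d3:-→d4:-→d5:-→d6:-→d7:-→d8:H0 -> H0
  add 225.122.0.0/15 -> H1 at depth 15
  lookup 157.104.226.178: bits 10 walk d0:-→d1:-→d2:- -> no-route
  add 69.230.153.0/24 -> H1 at depth 24
  - 225.0.0.0/8 clear@8
  add 86.139.192.0/20 -> H1 at depth 20
  add 171.255.0.0/20 -> H0 at depth 20
  add 225.120.0.0/13 -> H1 at depth 13
  lookup 86.139.201.3: bits 010101101000101111001001 walk d0:-→d1:-→d2:-→d3:-→d4:-→d5:H2→d6:H3→d7:-→d8:-→d9:-→d10:-→d11:-→d12:-→d13:-→d14:-→d15:-→d16:-→d17:-→d18:-→d19:-→d20:H1→d21:-→d22:-→d23:-→d24:H2 -> H2
  add 168.0.0.0/5 -> H1 at depth 5
  add 225.122.157.0/24 -> H3 at depth 24
  - 171.255.0.0/20 clear@20
  lookup 69.230.153.4: bits 010001011110011010011001 walk d0:-→d1:-→d2:-→d3:-→d4:-→d5:-→d6:-→d7:-→d8:-→d9:-→d10:-→d11:-→d12:-→d13:-→d14:-→d15:-→d16:-→d17:-→d18:-→d19:-→d20:H0→d21:-→d22:-→d23:-→d24:H1 -> H1
  - 86.139.201.0/24 clear@24
  add 0.0.0.0/0 -> H1 at depth 0
  lookup 80.0.0.48: bits 01010 walk d0:H1→d1:-→d2:-→d3:-→d4:-→d5:H2 -> H2
  lookup 225.120.0.94: bits 11100001011110 walk d0:H1→d1:-→d2:-→d3:-→d4:-→d5:-→d6:-→d7:-→d8:-→d9:-→d10:-→d11:-→d12:H2→d13:H1→d14:- -> H1
  lookup 69.230.145.168: bits 01000101111001101001 walk d0:H1→d1:-→d2:-→d3:-→d4:-→d5:-→d6:-→d7:-→d8:-→d9:-→d10:-→d11:-→d12:-→d13:-→d14:-→d15:-→d16:-→d17:-→d18:-→d19:-→d20:H0 -> H0
  - 225.122.157.0/24 clear@24
  lookup 171.240.0.77: bits 101010111111 walk d0:H1→d1:-→d2:-→d3:-→d4:-→d5:H1→d6:-→d7:-→d8:H0→d9:-→d10:-→d11:-→d12:H0 -> H0
  lookup 225.123.54.120: bits 111000010111101 walk d0:H1→d1:-→d2:-→d3:-→d4:-→d5:-→d6:-→d7:-→d8:-→d9:-→d10:-→d11:-→d12:H2→d13:H1→d14:-→d15:H1 -> H1
  lookup 86.139.197.4: bits 01010110100010111100 walk d0:H1→d1:-→d2:-→d3:-→d4:-→d5:H2→d6:H3→d7:-→d8:-→d9:-→d10:-→d11:-→d12:-→d13:-→d14:-→d15:-→d16:-→d17:-→d18:-→d19:-→d20:H1 -> H1
  lookup 225.112.0.104: bits 111000010111 walk d0:H1→d1:-→d2:-→d3:-→d4:-→d5:-→d6:-→d7:-→d8:-→d9:-→d10:-→d11:-→d12:H2 -> H2
  lookup 225.112.0.116: bits 111000010111 walk d0:H1→d1:-→d2:-→d3:-→d4:-→d5:-→d6:-→d7:-→d8:-→d9:-→d10:-→d11:-→d12:H2 -> H2
  lookup 171.240.0.168: bits 101010111111 walk d0:H1→d1:-→d2:-→d3:-→d4:-→d5:H1→d6:-→d7:-→d8:H0→d9:-→d10:-→d11:-→d12:H0 -> H0
  - 171.0.0.0/8 clear@8
  add 0.0.0.0/0 -> H3 at depth 0

== LOOKUPS ==
["H2","H2","H0","no-route","H2","H1","H2","H1","H0","H0","H1","H1","H2","H2","H0"]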